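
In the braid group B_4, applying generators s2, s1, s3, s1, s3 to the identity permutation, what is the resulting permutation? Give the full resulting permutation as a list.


Starting with identity [1, 2, 3, 4].
Apply generators in sequence:
  After s2: [1, 3, 2, 4]
  After s1: [3, 1, 2, 4]
  After s3: [3, 1, 4, 2]
  After s1: [1, 3, 4, 2]
  After s3: [1, 3, 2, 4]
Final permutation: [1, 3, 2, 4]

[1, 3, 2, 4]


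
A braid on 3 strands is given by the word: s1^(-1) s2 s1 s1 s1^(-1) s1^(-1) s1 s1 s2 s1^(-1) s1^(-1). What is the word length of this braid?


The word length counts the number of generators (including inverses).
Listing each generator: s1^(-1), s2, s1, s1, s1^(-1), s1^(-1), s1, s1, s2, s1^(-1), s1^(-1)
There are 11 generators in this braid word.

11


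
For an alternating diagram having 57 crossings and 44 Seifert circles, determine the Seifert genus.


For alternating knots, g = (c - s + 1)/2.
= (57 - 44 + 1)/2
= 14/2 = 7

7


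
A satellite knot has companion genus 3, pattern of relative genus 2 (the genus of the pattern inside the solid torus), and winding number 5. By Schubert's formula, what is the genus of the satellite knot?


Schubert: g(satellite) = g_rel(pattern) + |winding| * g(companion),
where g_rel(pattern) is the genus of the pattern relative to the solid torus.
= 2 + 5 * 3
= 2 + 15 = 17

17


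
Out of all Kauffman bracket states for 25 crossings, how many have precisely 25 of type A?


We choose which 25 of 25 crossings get A-smoothings.
C(25, 25) = 25! / (25! * 0!)
= 1

1


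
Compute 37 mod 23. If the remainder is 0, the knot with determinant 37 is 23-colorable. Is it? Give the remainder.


Step 1: A knot is p-colorable if and only if p divides its determinant.
Step 2: Compute 37 mod 23.
37 = 1 * 23 + 14
Step 3: 37 mod 23 = 14
Step 4: The knot is 23-colorable: no

14


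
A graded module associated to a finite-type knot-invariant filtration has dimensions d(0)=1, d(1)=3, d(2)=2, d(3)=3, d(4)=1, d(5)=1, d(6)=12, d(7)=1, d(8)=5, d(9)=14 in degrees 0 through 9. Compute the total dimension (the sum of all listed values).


Total dimension = d(0) + d(1) + ... + d(9)
= 1 + 3 + 2 + 3 + 1 + 1 + 12 + 1 + 5 + 14
= 43

43


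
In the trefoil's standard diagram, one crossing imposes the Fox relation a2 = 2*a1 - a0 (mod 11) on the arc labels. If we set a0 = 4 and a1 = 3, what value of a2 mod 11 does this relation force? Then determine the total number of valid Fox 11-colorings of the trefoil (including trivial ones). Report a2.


Step 1: Apply the given crossing relation 2*a1 - a0 - a2 = 0 (mod 11).
  a2 = 2*a1 - a0 mod 11
  a2 = 2*3 - 4 mod 11
  a2 = 6 - 4 mod 11
  a2 = 2 mod 11 = 2
Step 2: The trefoil has determinant 3.
  Number of Fox p-colorings (p prime) is p^2 if p = 3, else p.
  Since 11 does not divide 3, only trivial (constant) colorings exist.
  (So the trial a0 = 4, a1 = 3 with a0 != a1 does NOT extend to a valid coloring of the whole trefoil: the other two crossing relations require 3*(a1 - a0) = 0 (mod 11), which fails.)
  Total colorings = 11
Step 3: a2 = 2, total Fox 11-colorings = 11

2


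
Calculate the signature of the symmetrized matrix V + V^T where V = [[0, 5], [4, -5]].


Step 1: V + V^T = [[0, 9], [9, -10]]
Step 2: trace = -10, det = -81
Step 3: Discriminant = (-10)^2 - 4*(-81) = 424
Step 4: Eigenvalues: 5.29563, -15.2956
Step 5: Signature = (# positive eigenvalues) - (# negative eigenvalues) = 0

0


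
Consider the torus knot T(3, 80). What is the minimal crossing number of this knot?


For a torus knot T(p, q) with gcd(p,q)=1,
the crossing number is min(p*(q-1), q*(p-1)).
p*(q-1) = 3*79 = 237
q*(p-1) = 80*2 = 160
min(237, 160) = 160

160


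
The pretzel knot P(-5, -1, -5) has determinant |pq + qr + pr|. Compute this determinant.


Step 1: Compute pq + qr + pr.
pq = (-5)*(-1) = 5
qr = (-1)*(-5) = 5
pr = (-5)*(-5) = 25
pq + qr + pr = 5 + 5 + 25 = 35
Step 2: Take absolute value.
det(P(-5,-1,-5)) = |35| = 35

35


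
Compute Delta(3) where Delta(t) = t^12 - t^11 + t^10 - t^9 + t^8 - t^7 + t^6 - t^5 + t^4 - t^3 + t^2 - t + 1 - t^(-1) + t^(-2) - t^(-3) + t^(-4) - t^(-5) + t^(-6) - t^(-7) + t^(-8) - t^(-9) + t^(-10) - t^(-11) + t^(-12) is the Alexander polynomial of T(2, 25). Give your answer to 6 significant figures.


Substituting t = 3 into Delta(t) = t^12 - t^11 + t^10 - t^9 + t^8 - t^7 + t^6 - t^5 + t^4 - t^3 + t^2 - t + 1 - t^(-1) + t^(-2) - t^(-3) + t^(-4) - t^(-5) + t^(-6) - t^(-7) + t^(-8) - t^(-9) + t^(-10) - t^(-11) + t^(-12):
Term values: (531441) + (-177147) + (59049) + (-19683) + (6561) + (-2187) + (729) + (-243) + (81) + (-27) + (9) + (-3) + (1) + (-0.333333) + (0.111111) + (-0.037037) + (0.0123457) + (-0.00411523) + (0.00137174) + (-0.000457247) + (0.000152416) + (-5.08053e-05) + (1.69351e-05) + (-5.64503e-06) + (1.88168e-06)
Sum = 398580.75
Rounded to 6 significant figures: 398581

398581


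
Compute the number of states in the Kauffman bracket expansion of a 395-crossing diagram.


Each crossing contributes 2 choices (A-smoothing or B-smoothing).
Total states = 2^395 = 80695308690215893426747474125094121072803306025913234775958104891895238188026287332176417290004307232371974124148359168

80695308690215893426747474125094121072803306025913234775958104891895238188026287332176417290004307232371974124148359168


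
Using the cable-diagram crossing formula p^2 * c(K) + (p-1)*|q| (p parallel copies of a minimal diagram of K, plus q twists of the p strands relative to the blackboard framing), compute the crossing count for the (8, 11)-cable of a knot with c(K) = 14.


Step 1: Each of the c(K) crossings of the companion diagram becomes p*p = p^2 crossings among the p parallel strands, and each of the |q| twists s_1 s_2 ... s_(p-1) adds (p-1) crossings.
  Crossings = p^2 * c(K) + (p-1)*|q|
Step 2: = 8^2 * 14 + (8-1)*11
Step 3: = 64*14 + 7*11
Step 4: = 896 + 77 = 973

973


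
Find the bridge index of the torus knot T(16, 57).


The bridge number of T(p,q) is min(p,q).
min(16, 57) = 16

16


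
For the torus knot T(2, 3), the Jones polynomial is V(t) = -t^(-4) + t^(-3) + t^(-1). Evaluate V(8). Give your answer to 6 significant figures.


Substituting t = 8 into V(t) = -t^(-4) + t^(-3) + t^(-1):
  (-)t^(-4) = -0.000244141
  (+)t^(-3) = 0.00195312
  (+)t^(-1) = 0.125
Sum = (-0.000244141) + (0.00195312) + (0.125)
= 0.1267089844
Rounded to 6 significant figures: 0.126709

0.126709


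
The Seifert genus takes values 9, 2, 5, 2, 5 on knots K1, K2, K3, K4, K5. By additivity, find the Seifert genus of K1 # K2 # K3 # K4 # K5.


The Seifert genus is additive under connected sum.
Seifert genus(K1 # K2 # K3 # K4 # K5) = (9) + (2) + (5) + (2) + (5)
= 23

23


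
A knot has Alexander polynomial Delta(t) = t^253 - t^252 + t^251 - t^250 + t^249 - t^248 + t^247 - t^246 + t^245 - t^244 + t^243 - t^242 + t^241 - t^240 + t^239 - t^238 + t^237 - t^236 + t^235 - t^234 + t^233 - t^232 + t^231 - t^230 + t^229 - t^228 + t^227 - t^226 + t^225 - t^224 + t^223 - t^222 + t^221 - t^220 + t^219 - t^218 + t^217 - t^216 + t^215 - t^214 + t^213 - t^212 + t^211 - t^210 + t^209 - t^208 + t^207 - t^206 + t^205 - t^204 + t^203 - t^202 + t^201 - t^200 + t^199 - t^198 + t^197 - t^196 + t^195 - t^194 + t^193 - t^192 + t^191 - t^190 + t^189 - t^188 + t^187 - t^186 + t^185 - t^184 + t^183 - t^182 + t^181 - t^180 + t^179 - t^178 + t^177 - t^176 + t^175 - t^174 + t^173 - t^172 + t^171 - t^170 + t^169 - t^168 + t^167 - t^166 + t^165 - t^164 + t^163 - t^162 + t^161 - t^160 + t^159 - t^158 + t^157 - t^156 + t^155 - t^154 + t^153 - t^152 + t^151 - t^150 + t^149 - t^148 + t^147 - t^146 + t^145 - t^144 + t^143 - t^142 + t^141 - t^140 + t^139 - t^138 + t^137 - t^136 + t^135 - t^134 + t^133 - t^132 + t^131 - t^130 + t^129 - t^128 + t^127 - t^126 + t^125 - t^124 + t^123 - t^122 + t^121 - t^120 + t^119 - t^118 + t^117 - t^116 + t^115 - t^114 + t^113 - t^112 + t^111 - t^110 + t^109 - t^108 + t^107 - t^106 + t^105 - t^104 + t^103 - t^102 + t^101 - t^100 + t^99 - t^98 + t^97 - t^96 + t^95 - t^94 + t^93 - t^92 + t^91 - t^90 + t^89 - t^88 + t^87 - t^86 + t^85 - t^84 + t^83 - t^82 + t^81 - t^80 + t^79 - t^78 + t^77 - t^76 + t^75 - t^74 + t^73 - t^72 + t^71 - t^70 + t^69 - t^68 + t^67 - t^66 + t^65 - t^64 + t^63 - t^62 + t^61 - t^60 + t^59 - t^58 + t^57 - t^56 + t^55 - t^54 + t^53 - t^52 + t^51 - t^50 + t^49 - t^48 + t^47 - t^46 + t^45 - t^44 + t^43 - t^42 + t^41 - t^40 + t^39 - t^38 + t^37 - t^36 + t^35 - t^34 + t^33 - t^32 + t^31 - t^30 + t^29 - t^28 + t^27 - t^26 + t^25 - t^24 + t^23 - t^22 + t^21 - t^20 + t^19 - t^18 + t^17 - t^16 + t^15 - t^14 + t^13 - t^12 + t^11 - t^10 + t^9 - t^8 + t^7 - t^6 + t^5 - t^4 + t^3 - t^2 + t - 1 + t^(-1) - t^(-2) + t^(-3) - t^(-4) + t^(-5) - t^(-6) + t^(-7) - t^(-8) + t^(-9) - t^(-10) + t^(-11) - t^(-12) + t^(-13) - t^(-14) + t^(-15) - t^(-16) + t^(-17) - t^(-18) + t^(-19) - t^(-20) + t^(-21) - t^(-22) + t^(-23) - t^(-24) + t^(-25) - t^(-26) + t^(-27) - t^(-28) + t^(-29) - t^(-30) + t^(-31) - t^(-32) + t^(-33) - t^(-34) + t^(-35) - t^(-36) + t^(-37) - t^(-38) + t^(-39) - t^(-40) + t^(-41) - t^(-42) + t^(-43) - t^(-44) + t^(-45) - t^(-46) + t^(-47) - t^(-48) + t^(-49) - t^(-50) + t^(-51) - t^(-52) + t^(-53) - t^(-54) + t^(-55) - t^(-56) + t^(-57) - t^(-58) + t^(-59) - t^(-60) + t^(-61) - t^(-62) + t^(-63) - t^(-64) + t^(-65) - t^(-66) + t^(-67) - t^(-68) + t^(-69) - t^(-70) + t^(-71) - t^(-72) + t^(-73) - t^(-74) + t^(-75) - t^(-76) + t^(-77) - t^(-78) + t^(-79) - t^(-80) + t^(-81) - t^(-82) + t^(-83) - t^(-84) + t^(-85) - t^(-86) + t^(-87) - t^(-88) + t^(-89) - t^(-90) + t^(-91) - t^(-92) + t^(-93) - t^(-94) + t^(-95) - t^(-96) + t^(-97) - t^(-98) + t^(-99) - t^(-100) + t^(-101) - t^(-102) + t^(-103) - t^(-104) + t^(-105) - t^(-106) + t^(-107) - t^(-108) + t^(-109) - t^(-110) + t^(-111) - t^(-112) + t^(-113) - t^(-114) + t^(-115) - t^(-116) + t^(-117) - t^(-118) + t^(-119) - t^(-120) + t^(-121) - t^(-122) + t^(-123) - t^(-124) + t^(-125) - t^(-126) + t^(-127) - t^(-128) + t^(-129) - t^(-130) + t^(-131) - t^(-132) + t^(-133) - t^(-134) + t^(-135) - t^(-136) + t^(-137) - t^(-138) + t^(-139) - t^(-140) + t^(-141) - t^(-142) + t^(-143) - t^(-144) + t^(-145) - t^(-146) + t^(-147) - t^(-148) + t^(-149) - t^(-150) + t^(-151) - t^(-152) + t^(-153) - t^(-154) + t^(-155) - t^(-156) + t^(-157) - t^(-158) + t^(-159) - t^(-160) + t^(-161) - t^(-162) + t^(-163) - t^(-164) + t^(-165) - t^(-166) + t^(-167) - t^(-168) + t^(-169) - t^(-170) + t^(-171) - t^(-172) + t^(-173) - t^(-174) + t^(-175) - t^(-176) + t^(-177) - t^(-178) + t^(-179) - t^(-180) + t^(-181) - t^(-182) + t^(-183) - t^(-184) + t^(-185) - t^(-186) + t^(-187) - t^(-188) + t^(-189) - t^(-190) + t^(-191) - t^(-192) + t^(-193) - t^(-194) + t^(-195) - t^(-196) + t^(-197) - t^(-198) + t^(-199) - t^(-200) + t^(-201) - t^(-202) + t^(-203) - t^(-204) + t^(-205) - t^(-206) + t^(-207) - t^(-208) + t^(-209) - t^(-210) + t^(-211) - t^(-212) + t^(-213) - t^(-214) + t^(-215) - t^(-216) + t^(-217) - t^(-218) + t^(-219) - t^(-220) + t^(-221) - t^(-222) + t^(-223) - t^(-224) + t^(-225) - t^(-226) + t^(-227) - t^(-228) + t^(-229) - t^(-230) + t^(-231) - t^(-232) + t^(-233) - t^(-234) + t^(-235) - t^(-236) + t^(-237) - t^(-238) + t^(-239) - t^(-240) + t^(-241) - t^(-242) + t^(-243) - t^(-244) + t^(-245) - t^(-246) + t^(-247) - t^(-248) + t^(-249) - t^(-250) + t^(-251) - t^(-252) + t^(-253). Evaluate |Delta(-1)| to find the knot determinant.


Step 1: The polynomial has 507 terms with alternating signs, exponents from 253 down to -253.
Step 2: Substitute t = -1. The i-th term has coefficient (-1)^i and exponent (m-i),
  so its value is (-1)^i * (-1)^(m-i) = (-1)^m = -1 for every i.
Step 3: All 507 terms equal -1, so Delta(-1) = 507 * (-1) = -507
Step 4: |Delta(-1)| = 507

507


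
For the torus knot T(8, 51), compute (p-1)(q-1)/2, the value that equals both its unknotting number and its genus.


For a torus knot T(p,q), both the unknotting number and genus equal (p-1)(q-1)/2.
= (8-1)(51-1)/2
= 7*50/2
= 350/2 = 175

175


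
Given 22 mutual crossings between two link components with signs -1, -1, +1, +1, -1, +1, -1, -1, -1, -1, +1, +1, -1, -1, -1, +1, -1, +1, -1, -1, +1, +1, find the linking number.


Step 1: Count positive crossings: 9
Step 2: Count negative crossings: 13
Step 3: Sum of signs = 9 - 13 = -4
Step 4: Linking number = sum/2 = -4/2 = -2

-2


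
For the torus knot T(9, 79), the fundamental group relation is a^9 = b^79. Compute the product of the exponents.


The relation is a^9 = b^79.
Product of exponents = 9 * 79
= 711

711


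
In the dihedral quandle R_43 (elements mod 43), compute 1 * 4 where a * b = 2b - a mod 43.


1 * 4 = 2*4 - 1 mod 43
= 8 - 1 mod 43
= 7 mod 43 = 7

7


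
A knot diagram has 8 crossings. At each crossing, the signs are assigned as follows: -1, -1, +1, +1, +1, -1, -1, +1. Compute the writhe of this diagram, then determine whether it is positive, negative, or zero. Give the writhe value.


Step 1: Count positive crossings (+1).
Positive crossings: 4
Step 2: Count negative crossings (-1).
Negative crossings: 4
Step 3: Writhe = (positive) - (negative)
w = 4 - 4 = 0
Step 4: |w| = 0, and w is zero

0


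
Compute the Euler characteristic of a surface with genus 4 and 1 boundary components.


chi = 2 - 2g - b
= 2 - 2*4 - 1
= 2 - 8 - 1 = -7

-7


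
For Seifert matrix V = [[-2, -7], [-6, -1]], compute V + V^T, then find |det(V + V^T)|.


Step 1: Form V + V^T where V = [[-2, -7], [-6, -1]]
  V^T = [[-2, -6], [-7, -1]]
  V + V^T = [[-4, -13], [-13, -2]]
Step 2: det(V + V^T) = (-4)*(-2) - (-13)*(-13)
  = 8 - 169 = -161
Step 3: Knot determinant = |det(V + V^T)| = |-161| = 161

161


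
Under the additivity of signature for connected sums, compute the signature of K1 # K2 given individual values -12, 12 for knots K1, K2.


The signature is additive under connected sum.
signature(K1 # K2) = (-12) + (12)
= 0

0


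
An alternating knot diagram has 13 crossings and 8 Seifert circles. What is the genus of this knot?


For alternating knots, g = (c - s + 1)/2.
= (13 - 8 + 1)/2
= 6/2 = 3

3


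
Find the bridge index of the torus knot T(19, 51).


The bridge number of T(p,q) is min(p,q).
min(19, 51) = 19

19


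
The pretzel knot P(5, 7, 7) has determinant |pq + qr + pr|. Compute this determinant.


Step 1: Compute pq + qr + pr.
pq = 5*7 = 35
qr = 7*7 = 49
pr = 5*7 = 35
pq + qr + pr = 35 + 49 + 35 = 119
Step 2: Take absolute value.
det(P(5,7,7)) = |119| = 119

119


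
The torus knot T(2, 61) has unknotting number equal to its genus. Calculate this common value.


For a torus knot T(p,q), both the unknotting number and genus equal (p-1)(q-1)/2.
= (2-1)(61-1)/2
= 1*60/2
= 60/2 = 30

30


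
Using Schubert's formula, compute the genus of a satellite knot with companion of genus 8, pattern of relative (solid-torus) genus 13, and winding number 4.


Schubert: g(satellite) = g_rel(pattern) + |winding| * g(companion),
where g_rel(pattern) is the genus of the pattern relative to the solid torus.
= 13 + 4 * 8
= 13 + 32 = 45

45


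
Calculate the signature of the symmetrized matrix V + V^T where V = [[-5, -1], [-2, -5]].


Step 1: V + V^T = [[-10, -3], [-3, -10]]
Step 2: trace = -20, det = 91
Step 3: Discriminant = (-20)^2 - 4*91 = 36
Step 4: Eigenvalues: -7, -13
Step 5: Signature = (# positive eigenvalues) - (# negative eigenvalues) = -2

-2


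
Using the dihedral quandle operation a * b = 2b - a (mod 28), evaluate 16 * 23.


16 * 23 = 2*23 - 16 mod 28
= 46 - 16 mod 28
= 30 mod 28 = 2

2


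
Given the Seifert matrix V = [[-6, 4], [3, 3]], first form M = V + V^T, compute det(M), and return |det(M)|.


Step 1: Form V + V^T where V = [[-6, 4], [3, 3]]
  V^T = [[-6, 3], [4, 3]]
  V + V^T = [[-12, 7], [7, 6]]
Step 2: det(V + V^T) = (-12)*6 - 7*7
  = -72 - 49 = -121
Step 3: Knot determinant = |det(V + V^T)| = |-121| = 121

121


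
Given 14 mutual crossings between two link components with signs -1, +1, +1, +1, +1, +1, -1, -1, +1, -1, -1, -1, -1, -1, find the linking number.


Step 1: Count positive crossings: 6
Step 2: Count negative crossings: 8
Step 3: Sum of signs = 6 - 8 = -2
Step 4: Linking number = sum/2 = -2/2 = -1

-1


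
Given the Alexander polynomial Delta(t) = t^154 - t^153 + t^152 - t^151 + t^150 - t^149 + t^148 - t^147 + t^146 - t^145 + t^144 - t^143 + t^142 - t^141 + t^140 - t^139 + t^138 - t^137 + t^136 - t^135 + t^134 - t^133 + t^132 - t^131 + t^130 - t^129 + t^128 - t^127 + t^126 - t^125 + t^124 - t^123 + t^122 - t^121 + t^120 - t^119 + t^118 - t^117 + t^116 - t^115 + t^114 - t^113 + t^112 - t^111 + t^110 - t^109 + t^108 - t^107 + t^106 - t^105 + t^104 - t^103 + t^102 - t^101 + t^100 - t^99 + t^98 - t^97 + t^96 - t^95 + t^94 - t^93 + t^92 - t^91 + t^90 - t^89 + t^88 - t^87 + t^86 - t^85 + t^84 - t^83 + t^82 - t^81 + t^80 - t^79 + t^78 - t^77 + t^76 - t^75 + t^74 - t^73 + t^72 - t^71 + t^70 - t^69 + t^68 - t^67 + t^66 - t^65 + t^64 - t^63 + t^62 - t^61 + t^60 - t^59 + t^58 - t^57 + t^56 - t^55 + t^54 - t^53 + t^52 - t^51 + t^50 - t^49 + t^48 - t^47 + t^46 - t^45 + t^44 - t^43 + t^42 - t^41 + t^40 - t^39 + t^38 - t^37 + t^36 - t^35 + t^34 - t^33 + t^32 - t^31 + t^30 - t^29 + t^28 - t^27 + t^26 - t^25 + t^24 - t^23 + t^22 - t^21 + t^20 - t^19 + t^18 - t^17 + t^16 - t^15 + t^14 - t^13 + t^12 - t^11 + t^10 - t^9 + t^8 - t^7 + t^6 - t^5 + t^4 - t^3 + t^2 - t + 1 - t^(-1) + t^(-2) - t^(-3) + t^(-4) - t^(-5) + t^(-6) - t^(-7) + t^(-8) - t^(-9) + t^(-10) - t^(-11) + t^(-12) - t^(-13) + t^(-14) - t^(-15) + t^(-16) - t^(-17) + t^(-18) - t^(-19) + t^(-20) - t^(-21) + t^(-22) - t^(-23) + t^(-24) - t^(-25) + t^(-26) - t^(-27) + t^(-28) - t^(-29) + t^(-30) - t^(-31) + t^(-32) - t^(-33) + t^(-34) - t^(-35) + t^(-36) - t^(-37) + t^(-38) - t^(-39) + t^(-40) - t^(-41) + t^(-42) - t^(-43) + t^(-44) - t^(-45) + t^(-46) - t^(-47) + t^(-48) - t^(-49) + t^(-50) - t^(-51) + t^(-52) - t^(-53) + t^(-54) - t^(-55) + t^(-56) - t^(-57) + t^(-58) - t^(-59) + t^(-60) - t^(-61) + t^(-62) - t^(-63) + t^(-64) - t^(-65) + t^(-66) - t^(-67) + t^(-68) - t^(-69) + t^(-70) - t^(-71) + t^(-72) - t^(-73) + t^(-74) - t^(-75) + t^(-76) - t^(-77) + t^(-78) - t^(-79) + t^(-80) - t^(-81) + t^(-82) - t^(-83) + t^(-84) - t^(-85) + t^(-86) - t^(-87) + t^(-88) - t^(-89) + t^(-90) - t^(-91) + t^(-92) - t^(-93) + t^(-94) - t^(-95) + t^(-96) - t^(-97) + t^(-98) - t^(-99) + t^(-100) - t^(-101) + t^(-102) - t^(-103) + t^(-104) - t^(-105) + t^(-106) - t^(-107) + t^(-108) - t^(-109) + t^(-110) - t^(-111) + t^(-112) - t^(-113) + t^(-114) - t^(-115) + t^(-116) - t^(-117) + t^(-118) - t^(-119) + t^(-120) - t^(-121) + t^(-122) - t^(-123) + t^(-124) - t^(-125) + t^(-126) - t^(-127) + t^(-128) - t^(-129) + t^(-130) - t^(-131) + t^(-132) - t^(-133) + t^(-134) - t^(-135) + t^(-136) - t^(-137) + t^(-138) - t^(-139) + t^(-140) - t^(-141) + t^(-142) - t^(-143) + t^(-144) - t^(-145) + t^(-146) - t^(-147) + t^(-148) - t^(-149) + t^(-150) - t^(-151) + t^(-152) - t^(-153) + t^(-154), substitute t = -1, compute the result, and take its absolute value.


Step 1: The polynomial has 309 terms with alternating signs, exponents from 154 down to -154.
Step 2: Substitute t = -1. The i-th term has coefficient (-1)^i and exponent (m-i),
  so its value is (-1)^i * (-1)^(m-i) = (-1)^m = 1 for every i.
Step 3: All 309 terms equal 1, so Delta(-1) = 309 * (1) = 309
Step 4: |Delta(-1)| = 309

309


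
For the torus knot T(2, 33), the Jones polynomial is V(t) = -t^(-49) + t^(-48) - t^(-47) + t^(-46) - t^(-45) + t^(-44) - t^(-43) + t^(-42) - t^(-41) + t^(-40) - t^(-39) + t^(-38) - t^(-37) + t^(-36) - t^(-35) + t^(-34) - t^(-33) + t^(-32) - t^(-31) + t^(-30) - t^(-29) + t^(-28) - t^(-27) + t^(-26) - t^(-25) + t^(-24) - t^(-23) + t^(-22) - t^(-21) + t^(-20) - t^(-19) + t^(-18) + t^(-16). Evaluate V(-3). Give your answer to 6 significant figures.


Substituting t = -3 into V(t) = -t^(-49) + t^(-48) - t^(-47) + t^(-46) - t^(-45) + t^(-44) - t^(-43) + t^(-42) - t^(-41) + t^(-40) - t^(-39) + t^(-38) - t^(-37) + t^(-36) - t^(-35) + t^(-34) - t^(-33) + t^(-32) - t^(-31) + t^(-30) - t^(-29) + t^(-28) - t^(-27) + t^(-26) - t^(-25) + t^(-24) - t^(-23) + t^(-22) - t^(-21) + t^(-20) - t^(-19) + t^(-18) + t^(-16):
  (-)t^(-49) = 4.17887e-24
  (+)t^(-48) = 1.25366e-23
  (-)t^(-47) = 3.76098e-23
  (+)t^(-46) = 1.12829e-22
  (-)t^(-45) = 3.38488e-22
  (+)t^(-44) = 1.01546e-21
  (-)t^(-43) = 3.04639e-21
  (+)t^(-42) = 9.13918e-21
  (-)t^(-41) = 2.74175e-20
  (+)t^(-40) = 8.22526e-20
  (-)t^(-39) = 2.46758e-19
  (+)t^(-38) = 7.40274e-19
  (-)t^(-37) = 2.22082e-18
  (+)t^(-36) = 6.66246e-18
  (-)t^(-35) = 1.99874e-17
  (+)t^(-34) = 5.99622e-17
  (-)t^(-33) = 1.79887e-16
  (+)t^(-32) = 5.3966e-16
  (-)t^(-31) = 1.61898e-15
  (+)t^(-30) = 4.85694e-15
  (-)t^(-29) = 1.45708e-14
  (+)t^(-28) = 4.37124e-14
  (-)t^(-27) = 1.31137e-13
  (+)t^(-26) = 3.93412e-13
  (-)t^(-25) = 1.18024e-12
  (+)t^(-24) = 3.54071e-12
  (-)t^(-23) = 1.06221e-11
  (+)t^(-22) = 3.18664e-11
  (-)t^(-21) = 9.55991e-11
  (+)t^(-20) = 2.86797e-10
  (-)t^(-19) = 8.60392e-10
  (+)t^(-18) = 2.58117e-09
  (+)t^(-16) = 2.32306e-08
Sum = (4.17887e-24) + (1.25366e-23) + (3.76098e-23) + (1.12829e-22) + (3.38488e-22) + (1.01546e-21) + (3.04639e-21) + (9.13918e-21) + (2.74175e-20) + (8.22526e-20) + (2.46758e-19) + (7.40274e-19) + (2.22082e-18) + (6.66246e-18) + (1.99874e-17) + (5.99622e-17) + (1.79887e-16) + (5.3966e-16) + (1.61898e-15) + (4.85694e-15) + (1.45708e-14) + (4.37124e-14) + (1.31137e-13) + (3.93412e-13) + (1.18024e-12) + (3.54071e-12) + (1.06221e-11) + (3.18664e-11) + (9.55991e-11) + (2.86797e-10) + (8.60392e-10) + (2.58117e-09) + (2.32306e-08)
= 2.710233531e-08
Rounded to 6 significant figures: 2.71023e-08

2.71023e-08


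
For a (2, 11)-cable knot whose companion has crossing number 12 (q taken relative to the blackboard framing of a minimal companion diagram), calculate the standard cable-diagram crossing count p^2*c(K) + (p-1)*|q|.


Step 1: Each of the c(K) crossings of the companion diagram becomes p*p = p^2 crossings among the p parallel strands, and each of the |q| twists s_1 s_2 ... s_(p-1) adds (p-1) crossings.
  Crossings = p^2 * c(K) + (p-1)*|q|
Step 2: = 2^2 * 12 + (2-1)*11
Step 3: = 4*12 + 1*11
Step 4: = 48 + 11 = 59

59


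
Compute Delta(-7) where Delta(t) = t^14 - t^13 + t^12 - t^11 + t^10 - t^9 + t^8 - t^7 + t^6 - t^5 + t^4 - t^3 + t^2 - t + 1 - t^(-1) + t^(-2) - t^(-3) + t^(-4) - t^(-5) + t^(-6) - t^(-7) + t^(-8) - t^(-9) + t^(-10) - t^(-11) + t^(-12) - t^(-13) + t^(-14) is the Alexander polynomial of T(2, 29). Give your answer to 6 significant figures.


Substituting t = -7 into Delta(t) = t^14 - t^13 + t^12 - t^11 + t^10 - t^9 + t^8 - t^7 + t^6 - t^5 + t^4 - t^3 + t^2 - t + 1 - t^(-1) + t^(-2) - t^(-3) + t^(-4) - t^(-5) + t^(-6) - t^(-7) + t^(-8) - t^(-9) + t^(-10) - t^(-11) + t^(-12) - t^(-13) + t^(-14):
Term values: (678223072849) + (96889010407) + (13841287201) + (1977326743) + (282475249) + (40353607) + (5764801) + (823543) + (117649) + (16807) + (2401) + (343) + (49) + (7) + (1) + (0.142857) + (0.0204082) + (0.00291545) + (0.000416493) + (5.9499e-05) + (8.49986e-06) + (1.21427e-06) + (1.73467e-07) + (2.47809e-08) + (3.54013e-09) + (5.05733e-10) + (7.22476e-11) + (1.03211e-11) + (1.47444e-12)
Sum = 7.912602517e+11
Rounded to 6 significant figures: 7.9126e+11

7.9126e+11


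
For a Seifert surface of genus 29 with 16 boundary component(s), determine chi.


chi = 2 - 2g - b
= 2 - 2*29 - 16
= 2 - 58 - 16 = -72

-72


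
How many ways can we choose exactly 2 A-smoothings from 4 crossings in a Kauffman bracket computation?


We choose which 2 of 4 crossings get A-smoothings.
C(4, 2) = 4! / (2! * 2!)
= 6

6


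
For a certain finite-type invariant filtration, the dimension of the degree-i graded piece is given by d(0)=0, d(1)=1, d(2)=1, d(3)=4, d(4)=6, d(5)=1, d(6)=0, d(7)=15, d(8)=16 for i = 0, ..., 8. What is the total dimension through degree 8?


Total dimension = d(0) + d(1) + ... + d(8)
= 0 + 1 + 1 + 4 + 6 + 1 + 0 + 15 + 16
= 44

44


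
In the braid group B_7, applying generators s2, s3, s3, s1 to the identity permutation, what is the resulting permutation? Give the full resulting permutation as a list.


Starting with identity [1, 2, 3, 4, 5, 6, 7].
Apply generators in sequence:
  After s2: [1, 3, 2, 4, 5, 6, 7]
  After s3: [1, 3, 4, 2, 5, 6, 7]
  After s3: [1, 3, 2, 4, 5, 6, 7]
  After s1: [3, 1, 2, 4, 5, 6, 7]
Final permutation: [3, 1, 2, 4, 5, 6, 7]

[3, 1, 2, 4, 5, 6, 7]


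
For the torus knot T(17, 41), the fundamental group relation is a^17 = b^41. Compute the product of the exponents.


The relation is a^17 = b^41.
Product of exponents = 17 * 41
= 697

697


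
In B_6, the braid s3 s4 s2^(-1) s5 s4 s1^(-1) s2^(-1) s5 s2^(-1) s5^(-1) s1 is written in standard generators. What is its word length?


The word length counts the number of generators (including inverses).
Listing each generator: s3, s4, s2^(-1), s5, s4, s1^(-1), s2^(-1), s5, s2^(-1), s5^(-1), s1
There are 11 generators in this braid word.

11


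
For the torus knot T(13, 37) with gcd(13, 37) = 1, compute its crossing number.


For a torus knot T(p, q) with gcd(p,q)=1,
the crossing number is min(p*(q-1), q*(p-1)).
p*(q-1) = 13*36 = 468
q*(p-1) = 37*12 = 444
min(468, 444) = 444

444


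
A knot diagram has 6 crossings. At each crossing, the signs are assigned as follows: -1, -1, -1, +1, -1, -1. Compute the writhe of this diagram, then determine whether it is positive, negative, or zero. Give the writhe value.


Step 1: Count positive crossings (+1).
Positive crossings: 1
Step 2: Count negative crossings (-1).
Negative crossings: 5
Step 3: Writhe = (positive) - (negative)
w = 1 - 5 = -4
Step 4: |w| = 4, and w is negative

-4


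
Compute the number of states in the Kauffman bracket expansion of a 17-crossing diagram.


Each crossing contributes 2 choices (A-smoothing or B-smoothing).
Total states = 2^17 = 131072

131072


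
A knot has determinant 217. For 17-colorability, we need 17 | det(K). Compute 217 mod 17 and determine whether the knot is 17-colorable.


Step 1: A knot is p-colorable if and only if p divides its determinant.
Step 2: Compute 217 mod 17.
217 = 12 * 17 + 13
Step 3: 217 mod 17 = 13
Step 4: The knot is 17-colorable: no

13


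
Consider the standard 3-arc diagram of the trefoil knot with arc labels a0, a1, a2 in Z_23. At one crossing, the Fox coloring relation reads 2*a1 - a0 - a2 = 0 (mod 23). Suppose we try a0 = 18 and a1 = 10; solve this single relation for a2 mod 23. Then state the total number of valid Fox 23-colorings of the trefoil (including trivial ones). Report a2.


Step 1: Apply the given crossing relation 2*a1 - a0 - a2 = 0 (mod 23).
  a2 = 2*a1 - a0 mod 23
  a2 = 2*10 - 18 mod 23
  a2 = 20 - 18 mod 23
  a2 = 2 mod 23 = 2
Step 2: The trefoil has determinant 3.
  Number of Fox p-colorings (p prime) is p^2 if p = 3, else p.
  Since 23 does not divide 3, only trivial (constant) colorings exist.
  (So the trial a0 = 18, a1 = 10 with a0 != a1 does NOT extend to a valid coloring of the whole trefoil: the other two crossing relations require 3*(a1 - a0) = 0 (mod 23), which fails.)
  Total colorings = 23
Step 3: a2 = 2, total Fox 23-colorings = 23

2


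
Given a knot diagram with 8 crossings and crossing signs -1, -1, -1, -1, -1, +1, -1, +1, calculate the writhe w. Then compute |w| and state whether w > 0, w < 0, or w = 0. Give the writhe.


Step 1: Count positive crossings (+1).
Positive crossings: 2
Step 2: Count negative crossings (-1).
Negative crossings: 6
Step 3: Writhe = (positive) - (negative)
w = 2 - 6 = -4
Step 4: |w| = 4, and w is negative

-4


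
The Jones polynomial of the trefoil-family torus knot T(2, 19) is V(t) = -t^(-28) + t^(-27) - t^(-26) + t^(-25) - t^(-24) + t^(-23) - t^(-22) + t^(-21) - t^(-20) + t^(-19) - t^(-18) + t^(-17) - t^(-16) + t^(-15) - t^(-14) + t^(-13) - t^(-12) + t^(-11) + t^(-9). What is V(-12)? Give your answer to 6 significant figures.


Substituting t = -12 into V(t) = -t^(-28) + t^(-27) - t^(-26) + t^(-25) - t^(-24) + t^(-23) - t^(-22) + t^(-21) - t^(-20) + t^(-19) - t^(-18) + t^(-17) - t^(-16) + t^(-15) - t^(-14) + t^(-13) - t^(-12) + t^(-11) + t^(-9):
  (-)t^(-28) = -6.06632e-31
  (+)t^(-27) = -7.27958e-30
  (-)t^(-26) = -8.7355e-29
  (+)t^(-25) = -1.04826e-27
  (-)t^(-24) = -1.25791e-26
  (+)t^(-23) = -1.50949e-25
  (-)t^(-22) = -1.81139e-24
  (+)t^(-21) = -2.17367e-23
  (-)t^(-20) = -2.60841e-22
  (+)t^(-19) = -3.13009e-21
  (-)t^(-18) = -3.7561e-20
  (+)t^(-17) = -4.50732e-19
  (-)t^(-16) = -5.40879e-18
  (+)t^(-15) = -6.49055e-17
  (-)t^(-14) = -7.78866e-16
  (+)t^(-13) = -9.34639e-15
  (-)t^(-12) = -1.12157e-13
  (+)t^(-11) = -1.34588e-12
  (+)t^(-9) = -1.93807e-10
Sum = (-6.06632e-31) + (-7.27958e-30) + (-8.7355e-29) + (-1.04826e-27) + (-1.25791e-26) + (-1.50949e-25) + (-1.81139e-24) + (-2.17367e-23) + (-2.60841e-22) + (-3.13009e-21) + (-3.7561e-20) + (-4.50732e-19) + (-5.40879e-18) + (-6.49055e-17) + (-7.78866e-16) + (-9.34639e-15) + (-1.12157e-13) + (-1.34588e-12) + (-1.93807e-10)
= -1.95274932e-10
Rounded to 6 significant figures: -1.95275e-10

-1.95275e-10


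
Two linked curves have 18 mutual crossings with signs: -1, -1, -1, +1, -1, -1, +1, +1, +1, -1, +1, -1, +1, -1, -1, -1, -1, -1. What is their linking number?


Step 1: Count positive crossings: 6
Step 2: Count negative crossings: 12
Step 3: Sum of signs = 6 - 12 = -6
Step 4: Linking number = sum/2 = -6/2 = -3

-3


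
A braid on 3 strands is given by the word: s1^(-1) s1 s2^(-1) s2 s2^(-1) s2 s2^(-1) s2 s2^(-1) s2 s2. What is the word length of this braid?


The word length counts the number of generators (including inverses).
Listing each generator: s1^(-1), s1, s2^(-1), s2, s2^(-1), s2, s2^(-1), s2, s2^(-1), s2, s2
There are 11 generators in this braid word.

11


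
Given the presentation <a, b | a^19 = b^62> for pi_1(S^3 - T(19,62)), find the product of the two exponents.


The relation is a^19 = b^62.
Product of exponents = 19 * 62
= 1178

1178


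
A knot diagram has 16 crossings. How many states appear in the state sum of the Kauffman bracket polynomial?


Each crossing contributes 2 choices (A-smoothing or B-smoothing).
Total states = 2^16 = 65536

65536


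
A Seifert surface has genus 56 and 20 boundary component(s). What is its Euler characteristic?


chi = 2 - 2g - b
= 2 - 2*56 - 20
= 2 - 112 - 20 = -130

-130


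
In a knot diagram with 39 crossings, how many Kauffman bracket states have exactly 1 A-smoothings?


We choose which 1 of 39 crossings get A-smoothings.
C(39, 1) = 39! / (1! * 38!)
= 39

39


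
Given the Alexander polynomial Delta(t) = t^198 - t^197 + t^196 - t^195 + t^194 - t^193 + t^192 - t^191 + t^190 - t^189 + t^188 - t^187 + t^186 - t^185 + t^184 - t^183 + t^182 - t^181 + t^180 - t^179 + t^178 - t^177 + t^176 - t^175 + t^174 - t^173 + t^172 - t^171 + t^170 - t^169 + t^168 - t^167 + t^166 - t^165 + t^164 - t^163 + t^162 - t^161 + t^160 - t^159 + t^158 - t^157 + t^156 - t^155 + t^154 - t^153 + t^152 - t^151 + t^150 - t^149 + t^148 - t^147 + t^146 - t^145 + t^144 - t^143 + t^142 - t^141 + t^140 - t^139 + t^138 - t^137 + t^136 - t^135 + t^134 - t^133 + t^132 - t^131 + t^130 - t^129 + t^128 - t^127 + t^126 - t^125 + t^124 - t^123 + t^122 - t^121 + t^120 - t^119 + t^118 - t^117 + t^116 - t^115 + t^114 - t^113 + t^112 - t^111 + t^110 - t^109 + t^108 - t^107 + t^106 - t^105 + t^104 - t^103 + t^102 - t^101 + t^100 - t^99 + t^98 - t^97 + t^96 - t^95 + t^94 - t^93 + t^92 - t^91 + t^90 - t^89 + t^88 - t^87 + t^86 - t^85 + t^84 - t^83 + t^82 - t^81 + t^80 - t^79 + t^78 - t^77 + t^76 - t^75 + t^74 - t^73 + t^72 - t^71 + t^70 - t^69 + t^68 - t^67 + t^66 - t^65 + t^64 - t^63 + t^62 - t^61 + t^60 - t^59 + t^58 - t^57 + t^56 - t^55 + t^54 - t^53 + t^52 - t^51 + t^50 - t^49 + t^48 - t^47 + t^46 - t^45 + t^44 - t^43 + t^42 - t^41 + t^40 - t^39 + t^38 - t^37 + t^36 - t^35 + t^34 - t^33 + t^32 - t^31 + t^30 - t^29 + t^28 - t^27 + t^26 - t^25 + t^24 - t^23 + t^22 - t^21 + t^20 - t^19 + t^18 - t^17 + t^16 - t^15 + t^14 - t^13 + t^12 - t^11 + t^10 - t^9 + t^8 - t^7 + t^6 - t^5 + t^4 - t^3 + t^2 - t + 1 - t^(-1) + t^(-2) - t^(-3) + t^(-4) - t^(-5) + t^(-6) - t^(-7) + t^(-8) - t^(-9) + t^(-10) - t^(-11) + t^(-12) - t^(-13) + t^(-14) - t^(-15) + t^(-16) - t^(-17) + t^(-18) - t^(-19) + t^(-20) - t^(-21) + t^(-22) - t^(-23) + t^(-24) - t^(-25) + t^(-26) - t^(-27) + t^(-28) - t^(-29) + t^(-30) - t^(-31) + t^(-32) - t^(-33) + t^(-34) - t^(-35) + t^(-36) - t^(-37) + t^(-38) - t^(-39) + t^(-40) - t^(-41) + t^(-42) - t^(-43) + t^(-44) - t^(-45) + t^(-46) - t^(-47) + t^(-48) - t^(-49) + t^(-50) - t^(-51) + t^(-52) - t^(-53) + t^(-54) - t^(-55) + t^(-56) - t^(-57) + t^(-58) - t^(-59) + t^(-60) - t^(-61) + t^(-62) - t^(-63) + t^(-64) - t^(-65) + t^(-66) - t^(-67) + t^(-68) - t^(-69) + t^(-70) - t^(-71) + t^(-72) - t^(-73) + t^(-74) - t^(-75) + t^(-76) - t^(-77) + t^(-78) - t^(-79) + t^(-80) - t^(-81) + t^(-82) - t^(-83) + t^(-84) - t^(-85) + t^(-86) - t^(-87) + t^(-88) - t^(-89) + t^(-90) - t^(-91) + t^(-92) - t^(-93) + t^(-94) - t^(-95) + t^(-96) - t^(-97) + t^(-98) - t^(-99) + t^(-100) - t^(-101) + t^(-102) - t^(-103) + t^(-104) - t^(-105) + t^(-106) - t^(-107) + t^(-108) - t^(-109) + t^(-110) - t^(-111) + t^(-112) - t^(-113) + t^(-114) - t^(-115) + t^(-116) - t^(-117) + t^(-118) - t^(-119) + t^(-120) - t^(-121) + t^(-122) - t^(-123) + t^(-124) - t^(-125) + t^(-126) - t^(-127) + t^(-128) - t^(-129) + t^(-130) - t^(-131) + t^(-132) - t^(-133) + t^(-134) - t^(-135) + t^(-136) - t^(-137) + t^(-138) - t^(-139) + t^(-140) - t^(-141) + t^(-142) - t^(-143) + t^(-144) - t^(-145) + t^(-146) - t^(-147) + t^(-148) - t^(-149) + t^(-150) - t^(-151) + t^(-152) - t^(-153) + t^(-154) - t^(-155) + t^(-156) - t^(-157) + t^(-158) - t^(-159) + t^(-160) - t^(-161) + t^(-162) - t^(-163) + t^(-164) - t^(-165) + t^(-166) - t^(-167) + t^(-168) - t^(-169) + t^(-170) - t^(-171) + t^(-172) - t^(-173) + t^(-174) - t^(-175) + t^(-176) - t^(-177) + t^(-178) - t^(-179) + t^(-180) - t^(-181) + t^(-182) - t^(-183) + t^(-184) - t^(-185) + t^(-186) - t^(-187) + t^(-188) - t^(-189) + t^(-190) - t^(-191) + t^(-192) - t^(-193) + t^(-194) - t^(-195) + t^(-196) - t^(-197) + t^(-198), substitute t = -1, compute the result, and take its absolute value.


Step 1: The polynomial has 397 terms with alternating signs, exponents from 198 down to -198.
Step 2: Substitute t = -1. The i-th term has coefficient (-1)^i and exponent (m-i),
  so its value is (-1)^i * (-1)^(m-i) = (-1)^m = 1 for every i.
Step 3: All 397 terms equal 1, so Delta(-1) = 397 * (1) = 397
Step 4: |Delta(-1)| = 397

397


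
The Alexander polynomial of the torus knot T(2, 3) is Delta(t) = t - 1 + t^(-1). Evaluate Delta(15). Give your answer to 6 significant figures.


Substituting t = 15 into Delta(t) = t - 1 + t^(-1):
Term values: (15) + (-1) + (0.0666667)
Sum = 14.06666667
Rounded to 6 significant figures: 14.0667

14.0667


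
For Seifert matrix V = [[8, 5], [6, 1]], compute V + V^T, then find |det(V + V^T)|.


Step 1: Form V + V^T where V = [[8, 5], [6, 1]]
  V^T = [[8, 6], [5, 1]]
  V + V^T = [[16, 11], [11, 2]]
Step 2: det(V + V^T) = 16*2 - 11*11
  = 32 - 121 = -89
Step 3: Knot determinant = |det(V + V^T)| = |-89| = 89

89


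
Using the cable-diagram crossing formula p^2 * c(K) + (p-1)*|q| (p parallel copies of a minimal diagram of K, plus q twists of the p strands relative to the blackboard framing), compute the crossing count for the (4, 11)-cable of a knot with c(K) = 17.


Step 1: Each of the c(K) crossings of the companion diagram becomes p*p = p^2 crossings among the p parallel strands, and each of the |q| twists s_1 s_2 ... s_(p-1) adds (p-1) crossings.
  Crossings = p^2 * c(K) + (p-1)*|q|
Step 2: = 4^2 * 17 + (4-1)*11
Step 3: = 16*17 + 3*11
Step 4: = 272 + 33 = 305

305


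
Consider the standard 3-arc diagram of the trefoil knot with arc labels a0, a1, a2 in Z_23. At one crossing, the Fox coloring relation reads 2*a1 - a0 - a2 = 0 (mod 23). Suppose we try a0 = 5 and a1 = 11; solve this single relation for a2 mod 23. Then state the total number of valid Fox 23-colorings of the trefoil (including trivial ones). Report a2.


Step 1: Apply the given crossing relation 2*a1 - a0 - a2 = 0 (mod 23).
  a2 = 2*a1 - a0 mod 23
  a2 = 2*11 - 5 mod 23
  a2 = 22 - 5 mod 23
  a2 = 17 mod 23 = 17
Step 2: The trefoil has determinant 3.
  Number of Fox p-colorings (p prime) is p^2 if p = 3, else p.
  Since 23 does not divide 3, only trivial (constant) colorings exist.
  (So the trial a0 = 5, a1 = 11 with a0 != a1 does NOT extend to a valid coloring of the whole trefoil: the other two crossing relations require 3*(a1 - a0) = 0 (mod 23), which fails.)
  Total colorings = 23
Step 3: a2 = 17, total Fox 23-colorings = 23

17


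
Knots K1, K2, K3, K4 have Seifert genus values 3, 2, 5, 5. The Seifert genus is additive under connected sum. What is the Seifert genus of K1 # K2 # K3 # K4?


The Seifert genus is additive under connected sum.
Seifert genus(K1 # K2 # K3 # K4) = (3) + (2) + (5) + (5)
= 15

15


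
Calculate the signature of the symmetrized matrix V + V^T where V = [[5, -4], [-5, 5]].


Step 1: V + V^T = [[10, -9], [-9, 10]]
Step 2: trace = 20, det = 19
Step 3: Discriminant = 20^2 - 4*19 = 324
Step 4: Eigenvalues: 19, 1
Step 5: Signature = (# positive eigenvalues) - (# negative eigenvalues) = 2

2


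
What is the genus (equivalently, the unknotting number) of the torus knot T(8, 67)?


For a torus knot T(p,q), both the unknotting number and genus equal (p-1)(q-1)/2.
= (8-1)(67-1)/2
= 7*66/2
= 462/2 = 231

231


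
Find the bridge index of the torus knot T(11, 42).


The bridge number of T(p,q) is min(p,q).
min(11, 42) = 11

11


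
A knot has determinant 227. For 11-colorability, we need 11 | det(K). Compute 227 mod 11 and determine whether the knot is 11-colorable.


Step 1: A knot is p-colorable if and only if p divides its determinant.
Step 2: Compute 227 mod 11.
227 = 20 * 11 + 7
Step 3: 227 mod 11 = 7
Step 4: The knot is 11-colorable: no

7


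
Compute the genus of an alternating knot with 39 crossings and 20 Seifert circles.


For alternating knots, g = (c - s + 1)/2.
= (39 - 20 + 1)/2
= 20/2 = 10

10


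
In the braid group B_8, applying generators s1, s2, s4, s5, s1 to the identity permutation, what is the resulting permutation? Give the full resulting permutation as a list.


Starting with identity [1, 2, 3, 4, 5, 6, 7, 8].
Apply generators in sequence:
  After s1: [2, 1, 3, 4, 5, 6, 7, 8]
  After s2: [2, 3, 1, 4, 5, 6, 7, 8]
  After s4: [2, 3, 1, 5, 4, 6, 7, 8]
  After s5: [2, 3, 1, 5, 6, 4, 7, 8]
  After s1: [3, 2, 1, 5, 6, 4, 7, 8]
Final permutation: [3, 2, 1, 5, 6, 4, 7, 8]

[3, 2, 1, 5, 6, 4, 7, 8]


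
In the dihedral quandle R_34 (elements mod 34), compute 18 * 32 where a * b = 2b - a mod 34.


18 * 32 = 2*32 - 18 mod 34
= 64 - 18 mod 34
= 46 mod 34 = 12

12


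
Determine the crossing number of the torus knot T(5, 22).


For a torus knot T(p, q) with gcd(p,q)=1,
the crossing number is min(p*(q-1), q*(p-1)).
p*(q-1) = 5*21 = 105
q*(p-1) = 22*4 = 88
min(105, 88) = 88

88


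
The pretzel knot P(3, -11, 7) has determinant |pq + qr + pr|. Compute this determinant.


Step 1: Compute pq + qr + pr.
pq = 3*(-11) = -33
qr = (-11)*7 = -77
pr = 3*7 = 21
pq + qr + pr = -33 + (-77) + 21 = -89
Step 2: Take absolute value.
det(P(3,-11,7)) = |-89| = 89

89


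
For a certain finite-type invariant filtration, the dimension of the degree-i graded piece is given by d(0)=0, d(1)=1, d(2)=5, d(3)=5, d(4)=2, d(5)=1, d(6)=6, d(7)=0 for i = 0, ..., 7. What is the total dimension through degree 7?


Total dimension = d(0) + d(1) + ... + d(7)
= 0 + 1 + 5 + 5 + 2 + 1 + 6 + 0
= 20

20


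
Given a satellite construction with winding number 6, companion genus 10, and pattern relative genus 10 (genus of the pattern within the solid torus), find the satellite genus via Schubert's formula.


Schubert: g(satellite) = g_rel(pattern) + |winding| * g(companion),
where g_rel(pattern) is the genus of the pattern relative to the solid torus.
= 10 + 6 * 10
= 10 + 60 = 70

70


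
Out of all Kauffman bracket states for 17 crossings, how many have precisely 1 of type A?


We choose which 1 of 17 crossings get A-smoothings.
C(17, 1) = 17! / (1! * 16!)
= 17

17


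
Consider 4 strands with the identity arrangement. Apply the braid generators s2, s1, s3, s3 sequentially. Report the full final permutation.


Starting with identity [1, 2, 3, 4].
Apply generators in sequence:
  After s2: [1, 3, 2, 4]
  After s1: [3, 1, 2, 4]
  After s3: [3, 1, 4, 2]
  After s3: [3, 1, 2, 4]
Final permutation: [3, 1, 2, 4]

[3, 1, 2, 4]
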